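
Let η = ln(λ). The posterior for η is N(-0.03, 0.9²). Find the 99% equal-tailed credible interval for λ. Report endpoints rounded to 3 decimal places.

On the log scale the 99% interval is -0.03 ± 2.576 × 0.9 = [-2.3482, 2.2882].
Exponentiate: [e^-2.3482, e^2.2882] = [0.096, 9.858].

[0.096, 9.858]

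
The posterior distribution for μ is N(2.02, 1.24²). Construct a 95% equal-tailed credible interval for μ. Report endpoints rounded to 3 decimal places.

[-0.410, 4.450]

The posterior is symmetric, so the 95% equal-tailed interval is μ = 2.02 ± z·1.24 with z = 1.960.
Half-width: 1.960 × 1.24 = 2.430.
2.02 − 2.430 = -0.410; 2.02 + 2.430 = 4.450.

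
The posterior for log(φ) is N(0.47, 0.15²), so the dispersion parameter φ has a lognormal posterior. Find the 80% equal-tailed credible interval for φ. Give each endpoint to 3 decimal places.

On the log scale the 80% interval is 0.47 ± 1.282 × 0.15 = [0.2778, 0.6622].
Exponentiate: [e^0.2778, e^0.6622] = [1.320, 1.939].

[1.320, 1.939]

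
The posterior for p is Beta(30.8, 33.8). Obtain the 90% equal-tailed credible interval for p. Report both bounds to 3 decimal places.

[0.376, 0.579]

Posterior: Beta(30.8, 33.8).
Equal-tailed 90% interval: the 0.05 and 0.95 quantiles of Beta(30.8, 33.8).
Posterior mean ≈ 0.477, SD ≈ 0.062; a Normal approximation gives roughly [0.375, 0.578].
Exact: F⁻¹(0.05) = 0.376; F⁻¹(0.95) = 0.579.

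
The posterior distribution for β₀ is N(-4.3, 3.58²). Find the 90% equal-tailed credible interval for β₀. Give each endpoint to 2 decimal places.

The posterior is symmetric, so the 90% equal-tailed interval is β₀ = -4.3 ± z·3.58 with z = 1.645.
Half-width: 1.645 × 3.58 = 5.89.
-4.3 − 5.89 = -10.19; -4.3 + 5.89 = 1.59.

[-10.19, 1.59]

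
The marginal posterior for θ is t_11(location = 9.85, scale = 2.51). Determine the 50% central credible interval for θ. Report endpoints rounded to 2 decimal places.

The t_11 distribution is symmetric; the 50% interval is 9.85 ± t·2.51 with t_{0.75,11} = 0.697.
Half-width: 0.697 × 2.51 = 1.75.
9.85 − 1.75 = 8.10; 9.85 + 1.75 = 11.60.

[8.10, 11.60]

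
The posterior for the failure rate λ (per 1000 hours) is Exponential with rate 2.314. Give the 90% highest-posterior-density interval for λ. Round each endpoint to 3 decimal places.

[0.000, 0.995]

The exponential density is strictly decreasing on [0, ∞), so the HPD interval is anchored at 0: [0, q] with P(λ ≤ q) = 0.90.
q = −ln(1 − 0.90) / 2.314 = 2.3026 / 2.314 = 0.995.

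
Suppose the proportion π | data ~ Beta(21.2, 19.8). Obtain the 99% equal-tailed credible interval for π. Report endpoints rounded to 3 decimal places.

Posterior: Beta(21.2, 19.8).
Equal-tailed 99% interval: the 0.005 and 0.995 quantiles of Beta(21.2, 19.8).
Posterior mean ≈ 0.517, SD ≈ 0.077; a Normal approximation gives roughly [0.318, 0.716].
Exact: F⁻¹(0.005) = 0.321; F⁻¹(0.995) = 0.710.

[0.321, 0.710]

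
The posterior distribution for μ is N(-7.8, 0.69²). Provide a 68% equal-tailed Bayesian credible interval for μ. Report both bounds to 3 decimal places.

The posterior is symmetric, so the 68% equal-tailed interval is μ = -7.8 ± z·0.69 with z = 0.994.
Half-width: 0.994 × 0.69 = 0.686.
-7.8 − 0.686 = -8.486; -7.8 + 0.686 = -7.114.

[-8.486, -7.114]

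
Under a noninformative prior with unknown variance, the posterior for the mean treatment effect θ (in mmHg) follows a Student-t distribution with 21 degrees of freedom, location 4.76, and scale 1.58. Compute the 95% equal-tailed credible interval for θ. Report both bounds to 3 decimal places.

[1.474, 8.046]

The t_21 distribution is symmetric; the 95% interval is 4.76 ± t·1.58 with t_{0.975,21} = 2.080.
Half-width: 2.080 × 1.58 = 3.286.
4.76 − 3.286 = 1.474; 4.76 + 3.286 = 8.046.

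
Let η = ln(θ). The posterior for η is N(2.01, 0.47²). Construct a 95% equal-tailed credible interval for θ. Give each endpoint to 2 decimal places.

[2.97, 18.75]

On the log scale the 95% interval is 2.01 ± 1.960 × 0.47 = [1.0888, 2.9312].
Exponentiate: [e^1.0888, e^2.9312] = [2.97, 18.75].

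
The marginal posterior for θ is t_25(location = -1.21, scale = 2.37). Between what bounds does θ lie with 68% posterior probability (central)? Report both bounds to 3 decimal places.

[-3.615, 1.195]

The t_25 distribution is symmetric; the 68% interval is -1.21 ± t·2.37 with t_{0.84,25} = 1.015.
Half-width: 1.015 × 2.37 = 2.405.
-1.21 − 2.405 = -3.615; -1.21 + 2.405 = 1.195.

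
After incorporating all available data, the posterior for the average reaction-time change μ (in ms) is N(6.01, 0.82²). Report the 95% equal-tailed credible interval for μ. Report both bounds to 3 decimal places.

The posterior is symmetric, so the 95% equal-tailed interval is μ = 6.01 ± z·0.82 with z = 1.960.
Half-width: 1.960 × 0.82 = 1.607.
6.01 − 1.607 = 4.403; 6.01 + 1.607 = 7.617.

[4.403, 7.617]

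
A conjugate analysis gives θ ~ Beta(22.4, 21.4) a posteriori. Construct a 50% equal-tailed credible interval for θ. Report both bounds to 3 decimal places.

Posterior: Beta(22.4, 21.4).
Equal-tailed 50% interval: the 0.25 and 0.75 quantiles of Beta(22.4, 21.4).
Posterior mean ≈ 0.511, SD ≈ 0.075; a Normal approximation gives roughly [0.461, 0.562].
Exact: F⁻¹(0.25) = 0.460; F⁻¹(0.75) = 0.563.

[0.460, 0.563]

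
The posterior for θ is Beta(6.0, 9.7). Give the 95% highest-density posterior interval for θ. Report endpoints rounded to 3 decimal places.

[0.158, 0.614]

The posterior is unimodal and skewed, so the HPD interval has equal density at both endpoints and is the shortest 95% interval.
Solving f(0.158) = f(0.614) with F(0.614) − F(0.158) = 0.95 gives [0.158, 0.614].
For comparison, the equal-tailed interval is [0.167, 0.626]; the HPD is narrower and shifted toward the mode.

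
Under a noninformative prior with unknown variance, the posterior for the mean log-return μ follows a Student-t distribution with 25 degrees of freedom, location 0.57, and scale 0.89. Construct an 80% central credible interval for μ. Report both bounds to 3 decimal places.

The t_25 distribution is symmetric; the 80% interval is 0.57 ± t·0.89 with t_{0.9,25} = 1.316.
Half-width: 1.316 × 0.89 = 1.172.
0.57 − 1.172 = -0.602; 0.57 + 1.172 = 1.742.

[-0.602, 1.742]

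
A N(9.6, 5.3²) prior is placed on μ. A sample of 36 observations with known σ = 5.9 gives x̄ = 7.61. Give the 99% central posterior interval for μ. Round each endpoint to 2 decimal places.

Posterior precision = 1/5.3² + 36/5.9² = 0.0356 + 1.0342 = 1.0698, so posterior SD = 0.9668.
Posterior mean = (9.6/5.3² + 36·7.61/5.9²) / 1.0698 = 7.6762.
Interval: 7.6762 ± 2.576 × 0.9668 → [5.19, 10.17].

[5.19, 10.17]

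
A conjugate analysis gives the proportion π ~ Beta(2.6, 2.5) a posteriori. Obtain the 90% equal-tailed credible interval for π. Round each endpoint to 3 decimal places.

Posterior: Beta(2.6, 2.5).
Equal-tailed 90% interval: the 0.05 and 0.95 quantiles of Beta(2.6, 2.5).
Posterior mean ≈ 0.510, SD ≈ 0.202; a Normal approximation gives roughly [0.177, 0.843].
Exact: F⁻¹(0.05) = 0.175; F⁻¹(0.95) = 0.839.

[0.175, 0.839]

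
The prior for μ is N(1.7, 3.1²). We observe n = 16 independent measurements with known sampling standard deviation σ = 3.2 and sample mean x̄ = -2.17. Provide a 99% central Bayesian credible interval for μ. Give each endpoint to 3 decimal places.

Posterior precision = 1/3.1² + 16/3.2² = 0.1041 + 1.5625 = 1.6666, so posterior SD = 0.7746.
Posterior mean = (1.7/3.1² + 16·-2.17/3.2²) / 1.6666 = -1.9284.
Interval: -1.9284 ± 2.576 × 0.7746 → [-3.924, 0.067].

[-3.924, 0.067]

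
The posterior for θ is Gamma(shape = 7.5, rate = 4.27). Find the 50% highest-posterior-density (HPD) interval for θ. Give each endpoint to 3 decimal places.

The posterior is unimodal and skewed, so the HPD interval has equal density at both endpoints and is the shortest 50% interval.
Solving f(1.150) = f(1.967) with F(1.967) − F(1.150) = 0.50 gives [1.150, 1.967].
For comparison, the equal-tailed interval is [1.292, 2.136]; the HPD is narrower and shifted toward the mode.

[1.150, 1.967]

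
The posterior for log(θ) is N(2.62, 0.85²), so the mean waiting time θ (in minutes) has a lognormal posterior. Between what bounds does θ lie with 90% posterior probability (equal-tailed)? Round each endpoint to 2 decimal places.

On the log scale the 90% interval is 2.62 ± 1.645 × 0.85 = [1.2219, 4.0181].
Exponentiate: [e^1.2219, e^4.0181] = [3.39, 55.60].

[3.39, 55.60]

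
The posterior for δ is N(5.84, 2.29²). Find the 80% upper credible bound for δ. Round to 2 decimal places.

Need U with P(δ ≤ U) = 0.80: U = 5.84 + z_{0.2}·2.29.
z = 0.842; U = 5.84 + 0.842 × 2.29 = 7.77.

7.77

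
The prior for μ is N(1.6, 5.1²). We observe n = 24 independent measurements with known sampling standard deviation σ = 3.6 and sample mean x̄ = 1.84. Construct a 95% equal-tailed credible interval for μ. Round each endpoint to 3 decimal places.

Posterior precision = 1/5.1² + 24/3.6² = 0.0384 + 1.8519 = 1.8903, so posterior SD = 0.7273.
Posterior mean = (1.6/5.1² + 24·1.84/3.6²) / 1.8903 = 1.8351.
Interval: 1.8351 ± 1.960 × 0.7273 → [0.410, 3.261].

[0.410, 3.261]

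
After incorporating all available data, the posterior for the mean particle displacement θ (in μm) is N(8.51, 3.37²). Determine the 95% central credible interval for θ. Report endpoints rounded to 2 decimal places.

The posterior is symmetric, so the 95% equal-tailed interval is θ = 8.51 ± z·3.37 with z = 1.960.
Half-width: 1.960 × 3.37 = 6.61.
8.51 − 6.61 = 1.90; 8.51 + 6.61 = 15.12.

[1.90, 15.12]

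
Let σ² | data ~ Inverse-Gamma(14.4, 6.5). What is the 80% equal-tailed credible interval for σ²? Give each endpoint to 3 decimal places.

Inverse-Gamma(14.4, 6.5) quantiles: F⁻¹(0.1) and F⁻¹(0.9).
Equivalently, 1/σ² ~ Gamma(14.4, rate = 6.5); invert its 0.9 and 0.1 quantiles.
Posterior mean ≈ 0.485, SD ≈ 0.138; a Normal approximation gives roughly [0.309, 0.662].
Exact: lower = 0.335; upper = 0.663.

[0.335, 0.663]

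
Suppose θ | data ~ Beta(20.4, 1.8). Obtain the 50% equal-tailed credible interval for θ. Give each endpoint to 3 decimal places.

Posterior: Beta(20.4, 1.8).
Equal-tailed 50% interval: the 0.25 and 0.75 quantiles of Beta(20.4, 1.8).
Posterior mean ≈ 0.919, SD ≈ 0.057; a Normal approximation gives roughly [0.881, 0.957].
Exact: F⁻¹(0.25) = 0.889; F⁻¹(0.75) = 0.962.

[0.889, 0.962]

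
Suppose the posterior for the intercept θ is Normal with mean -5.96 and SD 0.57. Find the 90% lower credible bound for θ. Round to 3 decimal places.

-6.690

Need L with P(θ ≥ L) = 0.90: L = -5.96 − z_{0.1}·0.57.
z = 1.282; L = -5.96 − 1.282 × 0.57 = -6.690.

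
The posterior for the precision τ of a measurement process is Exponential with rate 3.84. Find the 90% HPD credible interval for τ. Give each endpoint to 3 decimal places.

[0.000, 0.600]

The exponential density is strictly decreasing on [0, ∞), so the HPD interval is anchored at 0: [0, q] with P(τ ≤ q) = 0.90.
q = −ln(1 − 0.90) / 3.84 = 2.3026 / 3.84 = 0.600.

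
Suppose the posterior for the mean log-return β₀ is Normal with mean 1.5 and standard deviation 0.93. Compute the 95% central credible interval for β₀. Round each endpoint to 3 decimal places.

[-0.323, 3.323]

The posterior is symmetric, so the 95% equal-tailed interval is β₀ = 1.5 ± z·0.93 with z = 1.960.
Half-width: 1.960 × 0.93 = 1.823.
1.5 − 1.823 = -0.323; 1.5 + 1.823 = 3.323.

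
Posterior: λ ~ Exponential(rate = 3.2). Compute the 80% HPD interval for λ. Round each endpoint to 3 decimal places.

The exponential density is strictly decreasing on [0, ∞), so the HPD interval is anchored at 0: [0, q] with P(λ ≤ q) = 0.80.
q = −ln(1 − 0.80) / 3.2 = 1.6094 / 3.2 = 0.503.

[0.000, 0.503]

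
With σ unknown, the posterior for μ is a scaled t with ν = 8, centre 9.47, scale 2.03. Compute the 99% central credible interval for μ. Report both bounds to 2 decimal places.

The t_8 distribution is symmetric; the 99% interval is 9.47 ± t·2.03 with t_{0.995,8} = 3.355.
Half-width: 3.355 × 2.03 = 6.81.
9.47 − 6.81 = 2.66; 9.47 + 6.81 = 16.28.

[2.66, 16.28]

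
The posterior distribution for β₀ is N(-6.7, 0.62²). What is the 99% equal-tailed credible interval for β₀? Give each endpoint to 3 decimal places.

The posterior is symmetric, so the 99% equal-tailed interval is β₀ = -6.7 ± z·0.62 with z = 2.576.
Half-width: 2.576 × 0.62 = 1.597.
-6.7 − 1.597 = -8.297; -6.7 + 1.597 = -5.103.

[-8.297, -5.103]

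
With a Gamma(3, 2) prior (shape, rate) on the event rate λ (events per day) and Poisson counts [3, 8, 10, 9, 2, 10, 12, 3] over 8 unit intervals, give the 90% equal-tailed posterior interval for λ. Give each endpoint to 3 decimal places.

[4.785, 7.328]

Posterior: Gamma(3+57, 2+8) = Gamma(60, 10) (shape, rate).
Equal-tailed 90% interval: Gamma(60, 10) quantiles at 0.05 and 0.95.
Posterior mean ≈ 6.000, SD ≈ 0.775; a Normal approximation gives roughly [4.726, 7.274].
Exact: lower = 4.785; upper = 7.328.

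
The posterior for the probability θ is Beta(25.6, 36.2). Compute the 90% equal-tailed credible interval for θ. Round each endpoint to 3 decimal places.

[0.314, 0.518]

Posterior: Beta(25.6, 36.2).
Equal-tailed 90% interval: the 0.05 and 0.95 quantiles of Beta(25.6, 36.2).
Posterior mean ≈ 0.414, SD ≈ 0.062; a Normal approximation gives roughly [0.312, 0.516].
Exact: F⁻¹(0.05) = 0.314; F⁻¹(0.95) = 0.518.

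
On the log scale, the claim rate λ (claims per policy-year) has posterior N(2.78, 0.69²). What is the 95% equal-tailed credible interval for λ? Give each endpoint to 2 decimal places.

[4.17, 62.33]

On the log scale the 95% interval is 2.78 ± 1.960 × 0.69 = [1.4276, 4.1324].
Exponentiate: [e^1.4276, e^4.1324] = [4.17, 62.33].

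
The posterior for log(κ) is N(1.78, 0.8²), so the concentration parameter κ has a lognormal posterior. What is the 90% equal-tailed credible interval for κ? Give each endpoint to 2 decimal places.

[1.59, 22.11]

On the log scale the 90% interval is 1.78 ± 1.645 × 0.8 = [0.4641, 3.0959].
Exponentiate: [e^0.4641, e^3.0959] = [1.59, 22.11].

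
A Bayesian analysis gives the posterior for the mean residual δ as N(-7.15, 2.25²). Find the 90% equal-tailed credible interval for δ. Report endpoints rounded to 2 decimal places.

The posterior is symmetric, so the 90% equal-tailed interval is δ = -7.15 ± z·2.25 with z = 1.645.
Half-width: 1.645 × 2.25 = 3.70.
-7.15 − 3.70 = -10.85; -7.15 + 3.70 = -3.45.

[-10.85, -3.45]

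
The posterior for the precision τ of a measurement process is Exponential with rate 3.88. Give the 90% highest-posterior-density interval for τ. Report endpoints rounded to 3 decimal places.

The exponential density is strictly decreasing on [0, ∞), so the HPD interval is anchored at 0: [0, q] with P(τ ≤ q) = 0.90.
q = −ln(1 − 0.90) / 3.88 = 2.3026 / 3.88 = 0.593.

[0.000, 0.593]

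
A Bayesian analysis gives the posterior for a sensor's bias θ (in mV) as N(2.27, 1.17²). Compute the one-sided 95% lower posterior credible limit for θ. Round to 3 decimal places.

0.346

Need L with P(θ ≥ L) = 0.95: L = 2.27 − z_{0.05}·1.17.
z = 1.645; L = 2.27 − 1.645 × 1.17 = 0.346.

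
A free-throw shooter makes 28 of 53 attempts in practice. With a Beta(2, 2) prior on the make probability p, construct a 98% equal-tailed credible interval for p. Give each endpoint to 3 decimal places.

[0.374, 0.676]

Posterior: Beta(2+28, 2+25) = Beta(30, 27).
Equal-tailed 98% interval: the 0.01 and 0.99 quantiles of Beta(30, 27).
Posterior mean ≈ 0.526, SD ≈ 0.066; a Normal approximation gives roughly [0.374, 0.679].
Exact: F⁻¹(0.01) = 0.374; F⁻¹(0.99) = 0.676.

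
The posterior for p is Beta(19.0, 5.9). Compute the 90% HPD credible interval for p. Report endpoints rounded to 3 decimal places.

[0.631, 0.900]

The posterior is unimodal and skewed, so the HPD interval has equal density at both endpoints and is the shortest 90% interval.
Solving f(0.631) = f(0.900) with F(0.900) − F(0.631) = 0.90 gives [0.631, 0.900].
For comparison, the equal-tailed interval is [0.614, 0.888]; the HPD is narrower and shifted toward the mode.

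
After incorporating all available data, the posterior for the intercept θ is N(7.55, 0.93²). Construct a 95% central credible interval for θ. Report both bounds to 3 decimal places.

[5.727, 9.373]

The posterior is symmetric, so the 95% equal-tailed interval is θ = 7.55 ± z·0.93 with z = 1.960.
Half-width: 1.960 × 0.93 = 1.823.
7.55 − 1.823 = 5.727; 7.55 + 1.823 = 9.373.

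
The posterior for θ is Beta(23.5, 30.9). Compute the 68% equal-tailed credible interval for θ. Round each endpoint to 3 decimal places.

[0.365, 0.499]

Posterior: Beta(23.5, 30.9).
Equal-tailed 68% interval: the 0.16 and 0.84 quantiles of Beta(23.5, 30.9).
Posterior mean ≈ 0.432, SD ≈ 0.067; a Normal approximation gives roughly [0.366, 0.498].
Exact: F⁻¹(0.16) = 0.365; F⁻¹(0.84) = 0.499.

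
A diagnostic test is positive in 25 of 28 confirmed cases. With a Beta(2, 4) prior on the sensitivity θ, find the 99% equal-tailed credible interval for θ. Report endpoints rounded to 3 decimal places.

Posterior: Beta(2+25, 4+3) = Beta(27, 7).
Equal-tailed 99% interval: the 0.005 and 0.995 quantiles of Beta(27, 7).
Posterior mean ≈ 0.794, SD ≈ 0.068; a Normal approximation gives roughly [0.618, 0.970].
Exact: F⁻¹(0.005) = 0.591; F⁻¹(0.995) = 0.934.

[0.591, 0.934]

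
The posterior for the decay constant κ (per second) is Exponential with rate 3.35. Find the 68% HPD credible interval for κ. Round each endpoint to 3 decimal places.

[0.000, 0.340]

The exponential density is strictly decreasing on [0, ∞), so the HPD interval is anchored at 0: [0, q] with P(κ ≤ q) = 0.68.
q = −ln(1 − 0.68) / 3.35 = 1.1394 / 3.35 = 0.340.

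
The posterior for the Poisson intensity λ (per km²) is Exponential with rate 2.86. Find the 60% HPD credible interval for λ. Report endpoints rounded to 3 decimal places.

The exponential density is strictly decreasing on [0, ∞), so the HPD interval is anchored at 0: [0, q] with P(λ ≤ q) = 0.60.
q = −ln(1 − 0.60) / 2.86 = 0.9163 / 2.86 = 0.320.

[0.000, 0.320]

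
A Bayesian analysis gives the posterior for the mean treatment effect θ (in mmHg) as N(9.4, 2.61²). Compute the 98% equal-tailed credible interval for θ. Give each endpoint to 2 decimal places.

[3.33, 15.47]

The posterior is symmetric, so the 98% equal-tailed interval is θ = 9.4 ± z·2.61 with z = 2.326.
Half-width: 2.326 × 2.61 = 6.07.
9.4 − 6.07 = 3.33; 9.4 + 6.07 = 15.47.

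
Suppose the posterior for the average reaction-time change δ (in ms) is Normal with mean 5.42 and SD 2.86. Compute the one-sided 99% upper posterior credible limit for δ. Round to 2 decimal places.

12.07

Need U with P(δ ≤ U) = 0.99: U = 5.42 + z_{0.01}·2.86.
z = 2.326; U = 5.42 + 2.326 × 2.86 = 12.07.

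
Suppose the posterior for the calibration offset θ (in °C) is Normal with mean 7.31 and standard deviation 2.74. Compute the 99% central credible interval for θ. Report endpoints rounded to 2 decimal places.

The posterior is symmetric, so the 99% equal-tailed interval is θ = 7.31 ± z·2.74 with z = 2.576.
Half-width: 2.576 × 2.74 = 7.06.
7.31 − 7.06 = 0.25; 7.31 + 7.06 = 14.37.

[0.25, 14.37]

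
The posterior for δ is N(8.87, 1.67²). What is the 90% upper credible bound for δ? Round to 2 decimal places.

11.01

Need U with P(δ ≤ U) = 0.90: U = 8.87 + z_{0.1}·1.67.
z = 1.282; U = 8.87 + 1.282 × 1.67 = 11.01.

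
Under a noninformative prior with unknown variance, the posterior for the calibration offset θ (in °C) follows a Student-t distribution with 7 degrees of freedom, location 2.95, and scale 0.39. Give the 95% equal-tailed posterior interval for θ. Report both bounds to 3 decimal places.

[2.028, 3.872]

The t_7 distribution is symmetric; the 95% interval is 2.95 ± t·0.39 with t_{0.975,7} = 2.365.
Half-width: 2.365 × 0.39 = 0.922.
2.95 − 0.922 = 2.028; 2.95 + 0.922 = 3.872.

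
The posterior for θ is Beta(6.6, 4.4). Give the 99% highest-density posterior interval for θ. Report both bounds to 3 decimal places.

[0.246, 0.913]

The posterior is unimodal and skewed, so the HPD interval has equal density at both endpoints and is the shortest 99% interval.
Solving f(0.246) = f(0.913) with F(0.913) − F(0.246) = 0.99 gives [0.246, 0.913].
For comparison, the equal-tailed interval is [0.234, 0.904]; the HPD is narrower and shifted toward the mode.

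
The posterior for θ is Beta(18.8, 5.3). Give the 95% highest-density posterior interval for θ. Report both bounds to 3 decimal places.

The posterior is unimodal and skewed, so the HPD interval has equal density at both endpoints and is the shortest 95% interval.
Solving f(0.617) = f(0.930) with F(0.930) − F(0.617) = 0.95 gives [0.617, 0.930].
For comparison, the equal-tailed interval is [0.599, 0.918]; the HPD is narrower and shifted toward the mode.

[0.617, 0.930]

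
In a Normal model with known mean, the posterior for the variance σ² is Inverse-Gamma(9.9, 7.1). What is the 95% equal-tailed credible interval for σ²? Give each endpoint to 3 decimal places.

Inverse-Gamma(9.9, 7.1) quantiles: F⁻¹(0.025) and F⁻¹(0.975).
Equivalently, 1/σ² ~ Gamma(9.9, rate = 7.1); invert its 0.975 and 0.025 quantiles.
Posterior mean ≈ 0.798, SD ≈ 0.284; a Normal approximation gives roughly [0.241, 1.354].
Exact: lower = 0.419; upper = 1.502.

[0.419, 1.502]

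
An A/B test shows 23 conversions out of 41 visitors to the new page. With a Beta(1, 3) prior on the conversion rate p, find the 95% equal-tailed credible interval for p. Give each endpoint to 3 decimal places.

Posterior: Beta(1+23, 3+18) = Beta(24, 21).
Equal-tailed 95% interval: the 0.025 and 0.975 quantiles of Beta(24, 21).
Posterior mean ≈ 0.533, SD ≈ 0.074; a Normal approximation gives roughly [0.389, 0.678].
Exact: F⁻¹(0.025) = 0.388; F⁻¹(0.975) = 0.675.

[0.388, 0.675]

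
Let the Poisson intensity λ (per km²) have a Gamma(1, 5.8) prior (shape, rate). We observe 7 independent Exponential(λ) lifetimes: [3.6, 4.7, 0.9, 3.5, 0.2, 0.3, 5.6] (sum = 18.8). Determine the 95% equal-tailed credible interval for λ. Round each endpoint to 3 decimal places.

[0.140, 0.586]

Posterior: Gamma(1+7, 5.8+18.8) = Gamma(8, 24.6) (shape, rate).
Equal-tailed 95% interval: Gamma(8, 24.6) quantiles at 0.025 and 0.975.
Posterior mean ≈ 0.325, SD ≈ 0.115; a Normal approximation gives roughly [0.100, 0.551].
Exact: lower = 0.140; upper = 0.586.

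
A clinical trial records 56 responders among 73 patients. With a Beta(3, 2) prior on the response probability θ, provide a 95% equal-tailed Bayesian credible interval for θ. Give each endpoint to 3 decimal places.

Posterior: Beta(3+56, 2+17) = Beta(59, 19).
Equal-tailed 95% interval: the 0.025 and 0.975 quantiles of Beta(59, 19).
Posterior mean ≈ 0.756, SD ≈ 0.048; a Normal approximation gives roughly [0.662, 0.851].
Exact: F⁻¹(0.025) = 0.656; F⁻¹(0.975) = 0.844.

[0.656, 0.844]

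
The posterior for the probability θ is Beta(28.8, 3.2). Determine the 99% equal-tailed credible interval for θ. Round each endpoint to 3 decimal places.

[0.724, 0.987]

Posterior: Beta(28.8, 3.2).
Equal-tailed 99% interval: the 0.005 and 0.995 quantiles of Beta(28.8, 3.2).
Posterior mean ≈ 0.900, SD ≈ 0.052; a Normal approximation gives roughly [0.765, 1.035].
Exact: F⁻¹(0.005) = 0.724; F⁻¹(0.995) = 0.987.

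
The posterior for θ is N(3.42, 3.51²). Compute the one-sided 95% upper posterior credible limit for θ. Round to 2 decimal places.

9.19

Need U with P(θ ≤ U) = 0.95: U = 3.42 + z_{0.05}·3.51.
z = 1.645; U = 3.42 + 1.645 × 3.51 = 9.19.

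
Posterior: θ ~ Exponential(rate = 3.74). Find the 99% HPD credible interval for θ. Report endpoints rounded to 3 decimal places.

[0.000, 1.231]

The exponential density is strictly decreasing on [0, ∞), so the HPD interval is anchored at 0: [0, q] with P(θ ≤ q) = 0.99.
q = −ln(1 − 0.99) / 3.74 = 4.6052 / 3.74 = 1.231.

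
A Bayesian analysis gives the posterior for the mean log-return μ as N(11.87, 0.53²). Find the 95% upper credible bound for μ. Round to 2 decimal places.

Need U with P(μ ≤ U) = 0.95: U = 11.87 + z_{0.05}·0.53.
z = 1.645; U = 11.87 + 1.645 × 0.53 = 12.74.

12.74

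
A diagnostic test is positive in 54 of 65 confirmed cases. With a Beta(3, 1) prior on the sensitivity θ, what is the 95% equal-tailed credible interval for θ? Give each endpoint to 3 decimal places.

Posterior: Beta(3+54, 1+11) = Beta(57, 12).
Equal-tailed 95% interval: the 0.025 and 0.975 quantiles of Beta(57, 12).
Posterior mean ≈ 0.826, SD ≈ 0.045; a Normal approximation gives roughly [0.737, 0.915].
Exact: F⁻¹(0.025) = 0.729; F⁻¹(0.975) = 0.905.

[0.729, 0.905]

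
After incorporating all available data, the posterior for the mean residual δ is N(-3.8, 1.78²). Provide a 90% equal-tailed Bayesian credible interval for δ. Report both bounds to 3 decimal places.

[-6.728, -0.872]

The posterior is symmetric, so the 90% equal-tailed interval is δ = -3.8 ± z·1.78 with z = 1.645.
Half-width: 1.645 × 1.78 = 2.928.
-3.8 − 2.928 = -6.728; -3.8 + 2.928 = -0.872.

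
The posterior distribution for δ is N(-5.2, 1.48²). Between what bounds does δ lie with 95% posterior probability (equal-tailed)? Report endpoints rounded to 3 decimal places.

[-8.101, -2.299]

The posterior is symmetric, so the 95% equal-tailed interval is δ = -5.2 ± z·1.48 with z = 1.960.
Half-width: 1.960 × 1.48 = 2.901.
-5.2 − 2.901 = -8.101; -5.2 + 2.901 = -2.299.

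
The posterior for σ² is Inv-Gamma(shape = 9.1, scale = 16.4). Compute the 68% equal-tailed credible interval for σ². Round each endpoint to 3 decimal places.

[1.362, 2.666]

Inverse-Gamma(9.1, 16.4) quantiles: F⁻¹(0.16) and F⁻¹(0.84).
Equivalently, 1/σ² ~ Gamma(9.1, rate = 16.4); invert its 0.84 and 0.16 quantiles.
Posterior mean ≈ 2.025, SD ≈ 0.760; a Normal approximation gives roughly [1.269, 2.780].
Exact: lower = 1.362; upper = 2.666.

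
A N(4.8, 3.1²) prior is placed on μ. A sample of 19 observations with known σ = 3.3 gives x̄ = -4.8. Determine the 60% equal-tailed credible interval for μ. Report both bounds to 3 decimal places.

[-4.879, -3.641]

Posterior precision = 1/3.1² + 19/3.3² = 0.1041 + 1.7447 = 1.8488, so posterior SD = 0.7355.
Posterior mean = (4.8/3.1² + 19·-4.8/3.3²) / 1.8488 = -4.2597.
Interval: -4.2597 ± 0.842 × 0.7355 → [-4.879, -3.641].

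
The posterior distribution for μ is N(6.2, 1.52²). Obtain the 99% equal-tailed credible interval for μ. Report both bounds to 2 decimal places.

[2.28, 10.12]

The posterior is symmetric, so the 99% equal-tailed interval is μ = 6.2 ± z·1.52 with z = 2.576.
Half-width: 2.576 × 1.52 = 3.92.
6.2 − 3.92 = 2.28; 6.2 + 3.92 = 10.12.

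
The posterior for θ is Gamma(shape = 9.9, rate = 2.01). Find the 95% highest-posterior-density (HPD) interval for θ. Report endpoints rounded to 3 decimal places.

[2.102, 8.046]

The posterior is unimodal and skewed, so the HPD interval has equal density at both endpoints and is the shortest 95% interval.
Solving f(2.102) = f(8.046) with F(8.046) − F(2.102) = 0.95 gives [2.102, 8.046].
For comparison, the equal-tailed interval is [2.352, 8.435]; the HPD is narrower and shifted toward the mode.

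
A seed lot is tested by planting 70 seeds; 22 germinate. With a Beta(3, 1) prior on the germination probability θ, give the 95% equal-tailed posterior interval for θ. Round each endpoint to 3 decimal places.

[0.235, 0.449]

Posterior: Beta(3+22, 1+48) = Beta(25, 49).
Equal-tailed 95% interval: the 0.025 and 0.975 quantiles of Beta(25, 49).
Posterior mean ≈ 0.338, SD ≈ 0.055; a Normal approximation gives roughly [0.231, 0.445].
Exact: F⁻¹(0.025) = 0.235; F⁻¹(0.975) = 0.449.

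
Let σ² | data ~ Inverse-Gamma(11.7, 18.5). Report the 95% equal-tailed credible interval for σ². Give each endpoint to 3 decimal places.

Inverse-Gamma(11.7, 18.5) quantiles: F⁻¹(0.025) and F⁻¹(0.975).
Equivalently, 1/σ² ~ Gamma(11.7, rate = 18.5); invert its 0.975 and 0.025 quantiles.
Posterior mean ≈ 1.729, SD ≈ 0.555; a Normal approximation gives roughly [0.641, 2.817].
Exact: lower = 0.959; upper = 3.090.

[0.959, 3.090]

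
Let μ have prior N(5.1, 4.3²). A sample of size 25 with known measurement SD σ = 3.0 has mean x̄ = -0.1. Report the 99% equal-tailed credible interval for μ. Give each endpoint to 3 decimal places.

[-1.531, 1.530]

Posterior precision = 1/4.3² + 25/3.0² = 0.0541 + 2.7778 = 2.8319, so posterior SD = 0.5942.
Posterior mean = (5.1/4.3² + 25·-0.1/3.0²) / 2.8319 = -0.0007.
Interval: -0.0007 ± 2.576 × 0.5942 → [-1.531, 1.530].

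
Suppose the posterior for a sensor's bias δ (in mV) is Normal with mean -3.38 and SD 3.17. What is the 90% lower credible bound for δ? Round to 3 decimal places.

-7.443

Need L with P(δ ≥ L) = 0.90: L = -3.38 − z_{0.1}·3.17.
z = 1.282; L = -3.38 − 1.282 × 3.17 = -7.443.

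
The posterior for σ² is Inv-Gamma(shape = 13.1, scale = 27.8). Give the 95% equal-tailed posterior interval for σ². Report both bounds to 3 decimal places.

Inverse-Gamma(13.1, 27.8) quantiles: F⁻¹(0.025) and F⁻¹(0.975).
Equivalently, 1/σ² ~ Gamma(13.1, rate = 27.8); invert its 0.975 and 0.025 quantiles.
Posterior mean ≈ 2.298, SD ≈ 0.690; a Normal approximation gives roughly [0.946, 3.649].
Exact: lower = 1.318; upper = 3.974.

[1.318, 3.974]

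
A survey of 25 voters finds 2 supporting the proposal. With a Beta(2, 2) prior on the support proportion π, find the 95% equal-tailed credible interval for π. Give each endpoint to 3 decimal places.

Posterior: Beta(2+2, 2+23) = Beta(4, 25).
Equal-tailed 95% interval: the 0.025 and 0.975 quantiles of Beta(4, 25).
Posterior mean ≈ 0.138, SD ≈ 0.063; a Normal approximation gives roughly [0.015, 0.261].
Exact: F⁻¹(0.025) = 0.040; F⁻¹(0.975) = 0.282.

[0.040, 0.282]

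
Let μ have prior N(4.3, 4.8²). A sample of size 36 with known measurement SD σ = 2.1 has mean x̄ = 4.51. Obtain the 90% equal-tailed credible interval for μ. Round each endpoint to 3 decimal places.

[3.935, 5.083]

Posterior precision = 1/4.8² + 36/2.1² = 0.0434 + 8.1633 = 8.2067, so posterior SD = 0.3491.
Posterior mean = (4.3/4.8² + 36·4.51/2.1²) / 8.2067 = 4.5089.
Interval: 4.5089 ± 1.645 × 0.3491 → [3.935, 5.083].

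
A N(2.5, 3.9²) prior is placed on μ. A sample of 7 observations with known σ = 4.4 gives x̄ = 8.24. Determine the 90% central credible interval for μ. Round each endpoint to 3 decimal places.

[4.841, 9.873]

Posterior precision = 1/3.9² + 7/4.4² = 0.0657 + 0.3616 = 0.4273, so posterior SD = 1.5298.
Posterior mean = (2.5/3.9² + 7·8.24/4.4²) / 0.4273 = 7.3569.
Interval: 7.3569 ± 1.645 × 1.5298 → [4.841, 9.873].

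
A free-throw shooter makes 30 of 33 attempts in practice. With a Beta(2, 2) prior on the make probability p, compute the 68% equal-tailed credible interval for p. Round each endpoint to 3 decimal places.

Posterior: Beta(2+30, 2+3) = Beta(32, 5).
Equal-tailed 68% interval: the 0.16 and 0.84 quantiles of Beta(32, 5).
Posterior mean ≈ 0.865, SD ≈ 0.055; a Normal approximation gives roughly [0.810, 0.920].
Exact: F⁻¹(0.16) = 0.810; F⁻¹(0.84) = 0.920.

[0.810, 0.920]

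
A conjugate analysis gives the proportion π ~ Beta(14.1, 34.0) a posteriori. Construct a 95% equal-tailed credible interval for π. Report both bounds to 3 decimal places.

Posterior: Beta(14.1, 34.0).
Equal-tailed 95% interval: the 0.025 and 0.975 quantiles of Beta(14.1, 34.0).
Posterior mean ≈ 0.293, SD ≈ 0.065; a Normal approximation gives roughly [0.166, 0.420].
Exact: F⁻¹(0.025) = 0.175; F⁻¹(0.975) = 0.428.

[0.175, 0.428]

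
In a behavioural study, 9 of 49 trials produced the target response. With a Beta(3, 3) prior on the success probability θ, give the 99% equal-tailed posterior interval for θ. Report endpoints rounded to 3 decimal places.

Posterior: Beta(3+9, 3+40) = Beta(12, 43).
Equal-tailed 99% interval: the 0.005 and 0.995 quantiles of Beta(12, 43).
Posterior mean ≈ 0.218, SD ≈ 0.055; a Normal approximation gives roughly [0.076, 0.360].
Exact: F⁻¹(0.005) = 0.097; F⁻¹(0.995) = 0.377.

[0.097, 0.377]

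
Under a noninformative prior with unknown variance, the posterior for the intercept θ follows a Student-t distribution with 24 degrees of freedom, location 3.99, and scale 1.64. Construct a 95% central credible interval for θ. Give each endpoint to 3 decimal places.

The t_24 distribution is symmetric; the 95% interval is 3.99 ± t·1.64 with t_{0.975,24} = 2.064.
Half-width: 2.064 × 1.64 = 3.385.
3.99 − 3.385 = 0.605; 3.99 + 3.385 = 7.375.

[0.605, 7.375]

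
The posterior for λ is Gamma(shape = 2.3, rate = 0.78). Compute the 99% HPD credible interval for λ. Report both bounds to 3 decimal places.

The posterior is unimodal and skewed, so the HPD interval has equal density at both endpoints and is the shortest 99% interval.
Solving f(0.037) = f(9.230) with F(9.230) − F(0.037) = 0.99 gives [0.037, 9.230].
For comparison, the equal-tailed interval is [0.207, 10.261]; the HPD is narrower and shifted toward the mode.

[0.037, 9.230]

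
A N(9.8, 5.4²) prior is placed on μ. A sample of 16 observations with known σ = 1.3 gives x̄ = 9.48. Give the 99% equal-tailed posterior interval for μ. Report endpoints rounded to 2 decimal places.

Posterior precision = 1/5.4² + 16/1.3² = 0.0343 + 9.4675 = 9.5017, so posterior SD = 0.3244.
Posterior mean = (9.8/5.4² + 16·9.48/1.3²) / 9.5017 = 9.4812.
Interval: 9.4812 ± 2.576 × 0.3244 → [8.65, 10.32].

[8.65, 10.32]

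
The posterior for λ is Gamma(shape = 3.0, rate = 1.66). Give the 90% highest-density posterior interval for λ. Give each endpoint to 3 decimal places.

The posterior is unimodal and skewed, so the HPD interval has equal density at both endpoints and is the shortest 90% interval.
Solving f(0.266) = f(3.301) with F(3.301) − F(0.266) = 0.90 gives [0.266, 3.301].
For comparison, the equal-tailed interval is [0.493, 3.793]; the HPD is narrower and shifted toward the mode.

[0.266, 3.301]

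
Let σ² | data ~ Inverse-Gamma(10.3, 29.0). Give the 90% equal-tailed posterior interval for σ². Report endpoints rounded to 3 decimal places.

[1.803, 5.135]

Inverse-Gamma(10.3, 29.0) quantiles: F⁻¹(0.05) and F⁻¹(0.95).
Equivalently, 1/σ² ~ Gamma(10.3, rate = 29.0); invert its 0.95 and 0.05 quantiles.
Posterior mean ≈ 3.118, SD ≈ 1.082; a Normal approximation gives roughly [1.338, 4.899].
Exact: lower = 1.803; upper = 5.135.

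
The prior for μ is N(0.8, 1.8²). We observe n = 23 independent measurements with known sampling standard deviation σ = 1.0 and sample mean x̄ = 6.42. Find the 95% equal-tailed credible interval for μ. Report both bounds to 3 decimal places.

[5.940, 6.752]

Posterior precision = 1/1.8² + 23/1.0² = 0.3086 + 23.0000 = 23.3086, so posterior SD = 0.2071.
Posterior mean = (0.8/1.8² + 23·6.42/1.0²) / 23.3086 = 6.3456.
Interval: 6.3456 ± 1.960 × 0.2071 → [5.940, 6.752].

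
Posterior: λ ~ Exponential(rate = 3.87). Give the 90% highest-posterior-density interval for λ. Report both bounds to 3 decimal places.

[0.000, 0.595]

The exponential density is strictly decreasing on [0, ∞), so the HPD interval is anchored at 0: [0, q] with P(λ ≤ q) = 0.90.
q = −ln(1 − 0.90) / 3.87 = 2.3026 / 3.87 = 0.595.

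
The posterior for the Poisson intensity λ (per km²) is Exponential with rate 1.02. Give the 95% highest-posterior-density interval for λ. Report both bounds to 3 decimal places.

[0.000, 2.937]

The exponential density is strictly decreasing on [0, ∞), so the HPD interval is anchored at 0: [0, q] with P(λ ≤ q) = 0.95.
q = −ln(1 − 0.95) / 1.02 = 2.9957 / 1.02 = 2.937.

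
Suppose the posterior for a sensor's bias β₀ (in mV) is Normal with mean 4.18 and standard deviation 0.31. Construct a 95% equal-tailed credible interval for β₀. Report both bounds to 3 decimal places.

[3.572, 4.788]

The posterior is symmetric, so the 95% equal-tailed interval is β₀ = 4.18 ± z·0.31 with z = 1.960.
Half-width: 1.960 × 0.31 = 0.608.
4.18 − 0.608 = 3.572; 4.18 + 0.608 = 4.788.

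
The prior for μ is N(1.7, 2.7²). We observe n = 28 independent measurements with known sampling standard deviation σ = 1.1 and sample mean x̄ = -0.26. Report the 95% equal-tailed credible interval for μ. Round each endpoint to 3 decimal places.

[-0.655, 0.158]

Posterior precision = 1/2.7² + 28/1.1² = 0.1372 + 23.1405 = 23.2777, so posterior SD = 0.2073.
Posterior mean = (1.7/2.7² + 28·-0.26/1.1²) / 23.2777 = -0.2484.
Interval: -0.2484 ± 1.960 × 0.2073 → [-0.655, 0.158].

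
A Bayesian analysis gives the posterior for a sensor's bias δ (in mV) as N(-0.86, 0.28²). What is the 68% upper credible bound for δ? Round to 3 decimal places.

-0.729

Need U with P(δ ≤ U) = 0.68: U = -0.86 + z_{0.32}·0.28.
z = 0.468; U = -0.86 + 0.468 × 0.28 = -0.729.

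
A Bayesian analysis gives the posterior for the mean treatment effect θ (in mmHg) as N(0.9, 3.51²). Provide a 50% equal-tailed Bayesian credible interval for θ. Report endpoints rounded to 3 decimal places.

The posterior is symmetric, so the 50% equal-tailed interval is θ = 0.9 ± z·3.51 with z = 0.674.
Half-width: 0.674 × 3.51 = 2.367.
0.9 − 2.367 = -1.467; 0.9 + 2.367 = 3.267.

[-1.467, 3.267]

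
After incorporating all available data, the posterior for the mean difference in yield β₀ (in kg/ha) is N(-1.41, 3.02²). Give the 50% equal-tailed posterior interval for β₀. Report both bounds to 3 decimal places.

[-3.447, 0.627]

The posterior is symmetric, so the 50% equal-tailed interval is β₀ = -1.41 ± z·3.02 with z = 0.674.
Half-width: 0.674 × 3.02 = 2.037.
-1.41 − 2.037 = -3.447; -1.41 + 2.037 = 0.627.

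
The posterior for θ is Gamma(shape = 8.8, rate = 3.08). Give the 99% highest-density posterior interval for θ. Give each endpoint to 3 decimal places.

[0.841, 5.676]

The posterior is unimodal and skewed, so the HPD interval has equal density at both endpoints and is the shortest 99% interval.
Solving f(0.841) = f(5.676) with F(5.676) − F(0.841) = 0.99 gives [0.841, 5.676].
For comparison, the equal-tailed interval is [0.980, 5.939]; the HPD is narrower and shifted toward the mode.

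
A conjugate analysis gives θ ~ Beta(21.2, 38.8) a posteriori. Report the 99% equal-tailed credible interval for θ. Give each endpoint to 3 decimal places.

[0.207, 0.518]

Posterior: Beta(21.2, 38.8).
Equal-tailed 99% interval: the 0.005 and 0.995 quantiles of Beta(21.2, 38.8).
Posterior mean ≈ 0.353, SD ≈ 0.061; a Normal approximation gives roughly [0.196, 0.511].
Exact: F⁻¹(0.005) = 0.207; F⁻¹(0.995) = 0.518.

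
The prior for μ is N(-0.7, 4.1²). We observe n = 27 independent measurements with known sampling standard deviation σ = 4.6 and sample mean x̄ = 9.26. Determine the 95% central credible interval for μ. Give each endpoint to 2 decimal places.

[7.12, 10.51]

Posterior precision = 1/4.1² + 27/4.6² = 0.0595 + 1.2760 = 1.3355, so posterior SD = 0.8653.
Posterior mean = (-0.7/4.1² + 27·9.26/4.6²) / 1.3355 = 8.8163.
Interval: 8.8163 ± 1.960 × 0.8653 → [7.12, 10.51].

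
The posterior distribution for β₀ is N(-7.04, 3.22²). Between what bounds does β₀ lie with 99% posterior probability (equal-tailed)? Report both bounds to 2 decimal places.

[-15.33, 1.25]

The posterior is symmetric, so the 99% equal-tailed interval is β₀ = -7.04 ± z·3.22 with z = 2.576.
Half-width: 2.576 × 3.22 = 8.29.
-7.04 − 8.29 = -15.33; -7.04 + 8.29 = 1.25.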